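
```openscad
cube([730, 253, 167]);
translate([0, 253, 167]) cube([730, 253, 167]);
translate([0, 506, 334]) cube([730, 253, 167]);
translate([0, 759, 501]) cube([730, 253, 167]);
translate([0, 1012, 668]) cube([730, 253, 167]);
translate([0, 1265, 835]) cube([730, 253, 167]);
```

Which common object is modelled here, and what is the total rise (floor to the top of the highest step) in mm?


A staircase. The total rise is 1002 mm.

6 identical blocks, each offset up and back from the previous — a staircase. Each step is 167 mm tall and there are 6 of them, so the total rise is 6 × 167 = 1002 mm.


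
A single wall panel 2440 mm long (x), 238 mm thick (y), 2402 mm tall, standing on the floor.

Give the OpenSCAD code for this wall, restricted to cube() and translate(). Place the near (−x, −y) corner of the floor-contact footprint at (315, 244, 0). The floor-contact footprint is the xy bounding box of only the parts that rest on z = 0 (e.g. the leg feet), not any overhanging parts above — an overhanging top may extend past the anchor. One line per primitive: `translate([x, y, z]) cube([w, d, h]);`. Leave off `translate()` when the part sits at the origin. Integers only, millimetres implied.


translate([315, 244, 0]) cube([2440, 238, 2402]);


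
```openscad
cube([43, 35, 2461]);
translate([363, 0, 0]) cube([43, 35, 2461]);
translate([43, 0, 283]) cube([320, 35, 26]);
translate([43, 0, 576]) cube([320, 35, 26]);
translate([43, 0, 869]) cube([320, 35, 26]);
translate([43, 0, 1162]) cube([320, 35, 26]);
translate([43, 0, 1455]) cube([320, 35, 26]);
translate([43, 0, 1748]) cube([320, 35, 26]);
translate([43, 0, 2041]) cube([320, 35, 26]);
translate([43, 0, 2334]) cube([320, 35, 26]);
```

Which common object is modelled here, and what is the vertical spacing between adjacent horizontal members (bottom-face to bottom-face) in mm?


A ladder. The rung spacing is 293 mm.

Two tall 43×35 posts with 8 short bars between them — a ladder. Adjacent rungs sit at z = 283 and z = 576, so the spacing is 576 − 283 = 293 mm.


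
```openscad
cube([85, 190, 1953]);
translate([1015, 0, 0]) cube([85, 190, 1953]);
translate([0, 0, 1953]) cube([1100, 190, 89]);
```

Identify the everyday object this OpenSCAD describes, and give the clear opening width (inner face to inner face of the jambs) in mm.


A door frame. The clear opening width is 930 mm.

Two 1953 mm tall posts with a header on top — a door frame. The left jamb is 85 mm wide at x = 0; the right jamb starts at x = 1015. The clear opening is 1015 − 85 = 930 mm.


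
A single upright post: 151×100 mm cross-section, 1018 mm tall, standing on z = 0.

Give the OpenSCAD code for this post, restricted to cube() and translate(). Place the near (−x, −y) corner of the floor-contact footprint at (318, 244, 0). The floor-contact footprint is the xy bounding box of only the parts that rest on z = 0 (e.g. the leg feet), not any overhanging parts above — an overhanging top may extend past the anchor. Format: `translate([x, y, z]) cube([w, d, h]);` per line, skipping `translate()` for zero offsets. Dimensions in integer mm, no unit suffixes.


translate([318, 244, 0]) cube([151, 100, 1018]);


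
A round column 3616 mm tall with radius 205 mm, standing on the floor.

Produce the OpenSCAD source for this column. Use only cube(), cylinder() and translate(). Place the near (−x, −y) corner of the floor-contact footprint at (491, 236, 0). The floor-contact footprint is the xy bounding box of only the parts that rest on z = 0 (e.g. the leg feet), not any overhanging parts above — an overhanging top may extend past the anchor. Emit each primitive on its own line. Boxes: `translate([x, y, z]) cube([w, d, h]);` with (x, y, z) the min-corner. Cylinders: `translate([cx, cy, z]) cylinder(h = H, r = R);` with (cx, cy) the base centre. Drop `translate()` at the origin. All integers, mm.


translate([696, 441, 0]) cylinder(h = 3616, r = 205);


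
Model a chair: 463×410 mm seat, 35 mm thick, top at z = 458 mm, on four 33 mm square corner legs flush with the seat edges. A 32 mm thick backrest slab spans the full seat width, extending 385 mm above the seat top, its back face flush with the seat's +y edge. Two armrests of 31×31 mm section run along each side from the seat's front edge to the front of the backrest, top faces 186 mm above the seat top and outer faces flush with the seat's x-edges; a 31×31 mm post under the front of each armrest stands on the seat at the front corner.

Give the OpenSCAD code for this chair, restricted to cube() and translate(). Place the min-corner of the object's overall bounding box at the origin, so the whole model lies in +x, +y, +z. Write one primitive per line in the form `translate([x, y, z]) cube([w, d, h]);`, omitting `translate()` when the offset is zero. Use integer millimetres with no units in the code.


translate([0, 0, 423]) cube([463, 410, 35]);
cube([33, 33, 423]);
translate([430, 0, 0]) cube([33, 33, 423]);
translate([0, 377, 0]) cube([33, 33, 423]);
translate([430, 377, 0]) cube([33, 33, 423]);
translate([0, 378, 458]) cube([463, 32, 385]);
translate([0, 0, 613]) cube([31, 378, 31]);
translate([432, 0, 613]) cube([31, 378, 31]);
translate([0, 0, 458]) cube([31, 31, 155]);
translate([432, 0, 458]) cube([31, 31, 155]);


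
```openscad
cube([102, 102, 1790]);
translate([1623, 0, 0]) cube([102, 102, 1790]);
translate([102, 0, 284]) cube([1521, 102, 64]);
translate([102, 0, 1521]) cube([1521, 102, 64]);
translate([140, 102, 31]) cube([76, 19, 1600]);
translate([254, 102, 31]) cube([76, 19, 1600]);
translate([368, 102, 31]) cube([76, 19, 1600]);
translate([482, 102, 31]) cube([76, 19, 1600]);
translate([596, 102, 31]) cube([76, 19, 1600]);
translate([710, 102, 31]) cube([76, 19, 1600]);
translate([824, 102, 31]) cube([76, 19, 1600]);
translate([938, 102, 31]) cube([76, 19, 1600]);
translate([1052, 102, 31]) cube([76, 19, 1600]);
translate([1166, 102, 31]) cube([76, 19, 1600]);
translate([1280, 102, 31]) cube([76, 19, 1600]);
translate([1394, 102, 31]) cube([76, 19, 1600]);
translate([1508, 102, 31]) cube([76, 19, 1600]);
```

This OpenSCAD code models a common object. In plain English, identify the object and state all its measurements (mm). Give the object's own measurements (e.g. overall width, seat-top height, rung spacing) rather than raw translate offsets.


A fence section. Two 102×102 mm posts, 1790 mm tall, stand on the floor with a clear span of 1521 mm between their inner faces. Two horizontal rails of 102×64 mm section span the gap between the posts with their undersides at z = 284 mm and z = 1521 mm, flush with the posts' −y face. 13 pickets, each 76 mm wide, 19 mm thick and 1600 mm tall, are fixed to the +y face of the rails with their bottoms at z = 31 mm, spaced across the span with a 38 mm gap after the −x post and between neighbouring pickets, with 39 mm left before the +x post.


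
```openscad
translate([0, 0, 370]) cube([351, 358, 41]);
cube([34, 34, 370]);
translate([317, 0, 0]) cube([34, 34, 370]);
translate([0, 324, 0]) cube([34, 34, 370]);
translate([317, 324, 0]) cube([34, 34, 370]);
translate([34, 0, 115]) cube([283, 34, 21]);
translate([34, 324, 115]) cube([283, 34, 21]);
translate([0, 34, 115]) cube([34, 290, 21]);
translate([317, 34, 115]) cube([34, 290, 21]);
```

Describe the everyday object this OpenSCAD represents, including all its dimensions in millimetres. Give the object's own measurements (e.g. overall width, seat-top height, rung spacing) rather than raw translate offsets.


A four-legged stool. The seat is a 351×358×41 mm slab whose top surface is at z = 411 mm; four square legs, each 34×34 mm in cross-section, run from the floor (z = 0) to the underside of the seat, each flush with a corner of the seat. Four stretchers, 34 mm wide and 21 mm tall, connect adjacent legs with their undersides at z = 115 mm, each running between the inner faces of the legs it joins and aligned with the legs' outer faces on the other axis.


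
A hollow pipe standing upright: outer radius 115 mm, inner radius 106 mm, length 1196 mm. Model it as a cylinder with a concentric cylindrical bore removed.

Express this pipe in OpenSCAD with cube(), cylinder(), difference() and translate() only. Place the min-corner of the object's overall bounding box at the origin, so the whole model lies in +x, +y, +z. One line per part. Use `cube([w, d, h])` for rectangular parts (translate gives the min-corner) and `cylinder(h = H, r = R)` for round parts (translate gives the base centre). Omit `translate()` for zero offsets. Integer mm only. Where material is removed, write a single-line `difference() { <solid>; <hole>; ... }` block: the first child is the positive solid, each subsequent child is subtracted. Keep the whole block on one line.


difference() { translate([115, 115, 0]) cylinder(h = 1196, r = 115); translate([115, 115, 0]) cylinder(h = 1196, r = 106); }


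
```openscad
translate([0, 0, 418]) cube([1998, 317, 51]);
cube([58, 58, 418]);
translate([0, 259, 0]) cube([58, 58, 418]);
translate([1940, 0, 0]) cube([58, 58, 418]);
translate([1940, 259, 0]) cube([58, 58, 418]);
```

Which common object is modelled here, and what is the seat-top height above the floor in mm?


A bench. The seat-top height is 469 mm.

A long slab on four corner posts — a bench. The slab sits at z = 418 with thickness 51, so the top is 418 + 51 = 469 mm.


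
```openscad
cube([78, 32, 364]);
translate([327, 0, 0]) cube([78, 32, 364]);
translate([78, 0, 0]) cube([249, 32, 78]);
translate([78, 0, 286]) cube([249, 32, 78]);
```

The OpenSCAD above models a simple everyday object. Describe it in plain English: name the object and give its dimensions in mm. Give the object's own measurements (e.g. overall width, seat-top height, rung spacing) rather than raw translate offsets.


A rectangular picture frame lying in the x–z plane (depth along y). The opening is 249 mm wide (x) by 208 mm tall (z), surrounded by a border 78 mm wide on all four sides. The frame is 32 mm deep and is made of two full-height vertical stiles with two horizontal rails fitted between them.


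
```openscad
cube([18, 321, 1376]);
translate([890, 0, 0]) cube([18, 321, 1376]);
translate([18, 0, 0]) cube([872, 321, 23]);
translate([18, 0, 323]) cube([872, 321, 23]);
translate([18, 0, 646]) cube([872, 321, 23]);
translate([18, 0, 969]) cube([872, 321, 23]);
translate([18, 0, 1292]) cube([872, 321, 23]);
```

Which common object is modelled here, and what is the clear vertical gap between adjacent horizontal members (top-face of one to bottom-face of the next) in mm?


A bookshelf. The clear shelf gap is 300 mm.

Two tall side panels with 5 horizontal boards between them — a bookshelf. The first two shelf undersides are at z = 0 and z = 323; with shelf thickness 23, the clear gap is 323 − 0 − 23 = 300 mm.


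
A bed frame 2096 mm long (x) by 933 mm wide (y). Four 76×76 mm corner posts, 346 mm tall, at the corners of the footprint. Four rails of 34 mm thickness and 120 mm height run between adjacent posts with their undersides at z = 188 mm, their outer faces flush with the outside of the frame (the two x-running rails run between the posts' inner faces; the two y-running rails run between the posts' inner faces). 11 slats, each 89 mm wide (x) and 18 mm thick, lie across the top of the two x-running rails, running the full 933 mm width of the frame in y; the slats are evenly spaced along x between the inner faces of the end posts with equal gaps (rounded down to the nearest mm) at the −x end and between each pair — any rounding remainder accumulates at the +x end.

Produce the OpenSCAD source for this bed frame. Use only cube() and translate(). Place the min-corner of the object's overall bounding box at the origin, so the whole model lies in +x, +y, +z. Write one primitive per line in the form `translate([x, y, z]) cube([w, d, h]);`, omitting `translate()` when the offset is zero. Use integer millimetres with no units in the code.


cube([76, 76, 346]);
translate([0, 857, 0]) cube([76, 76, 346]);
translate([2020, 0, 0]) cube([76, 76, 346]);
translate([2020, 857, 0]) cube([76, 76, 346]);
translate([76, 0, 188]) cube([1944, 34, 120]);
translate([76, 899, 188]) cube([1944, 34, 120]);
translate([0, 76, 188]) cube([34, 781, 120]);
translate([2062, 76, 188]) cube([34, 781, 120]);
translate([156, 0, 308]) cube([89, 933, 18]);
translate([325, 0, 308]) cube([89, 933, 18]);
translate([494, 0, 308]) cube([89, 933, 18]);
translate([663, 0, 308]) cube([89, 933, 18]);
translate([832, 0, 308]) cube([89, 933, 18]);
translate([1001, 0, 308]) cube([89, 933, 18]);
translate([1170, 0, 308]) cube([89, 933, 18]);
translate([1339, 0, 308]) cube([89, 933, 18]);
translate([1508, 0, 308]) cube([89, 933, 18]);
translate([1677, 0, 308]) cube([89, 933, 18]);
translate([1846, 0, 308]) cube([89, 933, 18]);


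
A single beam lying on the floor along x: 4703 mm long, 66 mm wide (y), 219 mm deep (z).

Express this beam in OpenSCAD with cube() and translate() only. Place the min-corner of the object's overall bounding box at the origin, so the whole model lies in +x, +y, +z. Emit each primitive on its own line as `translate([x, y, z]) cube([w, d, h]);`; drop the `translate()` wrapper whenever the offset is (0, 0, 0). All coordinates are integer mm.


cube([4703, 66, 219]);


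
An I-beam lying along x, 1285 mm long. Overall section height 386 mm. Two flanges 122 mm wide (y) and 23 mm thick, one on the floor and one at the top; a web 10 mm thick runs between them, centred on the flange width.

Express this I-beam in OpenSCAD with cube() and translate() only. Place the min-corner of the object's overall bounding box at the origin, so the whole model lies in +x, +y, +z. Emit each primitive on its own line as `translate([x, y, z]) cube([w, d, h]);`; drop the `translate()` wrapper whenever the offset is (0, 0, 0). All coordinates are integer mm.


cube([1285, 122, 23]);
translate([0, 56, 23]) cube([1285, 10, 340]);
translate([0, 0, 363]) cube([1285, 122, 23]);


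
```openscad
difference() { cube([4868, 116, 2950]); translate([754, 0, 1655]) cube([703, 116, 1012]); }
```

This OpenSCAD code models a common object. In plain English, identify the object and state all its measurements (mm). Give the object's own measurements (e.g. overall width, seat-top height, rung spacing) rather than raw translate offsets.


A wall 4868 mm long (x), 116 mm thick (y), 2950 mm tall, with a rectangular window opening cut through it. The opening is 703 mm wide and 1012 mm tall; its sill is at z = 1655 mm and its near (−x) edge is 754 mm from the wall's −x end. The opening passes through the full wall thickness.


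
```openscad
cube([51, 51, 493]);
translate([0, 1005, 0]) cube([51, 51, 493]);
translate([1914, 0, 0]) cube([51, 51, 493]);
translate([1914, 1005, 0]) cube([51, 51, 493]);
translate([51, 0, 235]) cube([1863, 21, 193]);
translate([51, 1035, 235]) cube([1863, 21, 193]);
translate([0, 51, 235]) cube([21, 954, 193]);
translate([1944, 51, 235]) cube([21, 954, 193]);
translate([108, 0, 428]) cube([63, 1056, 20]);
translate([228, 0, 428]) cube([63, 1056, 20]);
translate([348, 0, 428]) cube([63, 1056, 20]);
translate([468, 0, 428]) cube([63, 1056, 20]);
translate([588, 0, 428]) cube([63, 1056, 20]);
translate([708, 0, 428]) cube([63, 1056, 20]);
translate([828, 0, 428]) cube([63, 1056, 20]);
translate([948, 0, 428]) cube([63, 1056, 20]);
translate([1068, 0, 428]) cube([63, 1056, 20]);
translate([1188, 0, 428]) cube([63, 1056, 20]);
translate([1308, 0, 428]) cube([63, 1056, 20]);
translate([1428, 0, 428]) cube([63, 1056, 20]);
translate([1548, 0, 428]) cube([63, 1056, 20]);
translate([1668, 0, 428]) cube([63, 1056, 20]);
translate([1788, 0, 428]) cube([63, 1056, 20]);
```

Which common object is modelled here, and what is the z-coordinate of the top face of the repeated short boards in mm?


A bed frame. The slat-top height is 448 mm.

Four posts, four rails, and a row of slats — a bed frame. Slats sit on the rails at z = 235 + 193 = 428; with slat thickness 20, the top is 448 mm.


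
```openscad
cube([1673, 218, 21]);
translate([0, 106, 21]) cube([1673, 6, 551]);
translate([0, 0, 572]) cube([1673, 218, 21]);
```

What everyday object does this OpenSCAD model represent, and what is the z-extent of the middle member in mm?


An I-beam. The web height is 551 mm.

Two wide flanges with a thin centred web — an I-beam. Overall 593 mm minus two 21 mm flanges gives a web of 593 − 2·21 = 551 mm.


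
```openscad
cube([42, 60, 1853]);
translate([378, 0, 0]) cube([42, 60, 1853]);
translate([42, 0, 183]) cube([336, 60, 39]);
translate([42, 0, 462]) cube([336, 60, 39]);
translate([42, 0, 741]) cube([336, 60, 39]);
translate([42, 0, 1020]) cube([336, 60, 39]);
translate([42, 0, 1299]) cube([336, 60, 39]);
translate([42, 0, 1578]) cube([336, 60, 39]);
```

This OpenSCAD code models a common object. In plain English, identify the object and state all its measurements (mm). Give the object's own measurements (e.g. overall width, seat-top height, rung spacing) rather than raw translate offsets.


A straight ladder. Two 42×60 mm vertical rails, 1853 mm tall, stand 420 mm apart (outside-to-outside) with their front faces coplanar on the −y side. 6 rungs, each 60 mm deep and 39 mm tall, span between the inner faces of the rails, front faces flush with the rails. The lowest rung's underside is at z = 183 mm and rungs are spaced 279 mm apart (underside to underside).


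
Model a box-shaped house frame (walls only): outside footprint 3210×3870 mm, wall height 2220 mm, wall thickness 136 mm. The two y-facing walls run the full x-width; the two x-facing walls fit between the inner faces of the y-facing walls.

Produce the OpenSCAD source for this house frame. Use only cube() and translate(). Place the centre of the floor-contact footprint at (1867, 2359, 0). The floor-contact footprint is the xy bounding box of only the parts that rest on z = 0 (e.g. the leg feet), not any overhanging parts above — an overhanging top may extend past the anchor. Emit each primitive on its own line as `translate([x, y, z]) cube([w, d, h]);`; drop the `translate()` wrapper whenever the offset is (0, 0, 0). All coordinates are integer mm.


translate([262, 424, 0]) cube([3210, 136, 2220]);
translate([262, 4158, 0]) cube([3210, 136, 2220]);
translate([262, 560, 0]) cube([136, 3598, 2220]);
translate([3336, 560, 0]) cube([136, 3598, 2220]);


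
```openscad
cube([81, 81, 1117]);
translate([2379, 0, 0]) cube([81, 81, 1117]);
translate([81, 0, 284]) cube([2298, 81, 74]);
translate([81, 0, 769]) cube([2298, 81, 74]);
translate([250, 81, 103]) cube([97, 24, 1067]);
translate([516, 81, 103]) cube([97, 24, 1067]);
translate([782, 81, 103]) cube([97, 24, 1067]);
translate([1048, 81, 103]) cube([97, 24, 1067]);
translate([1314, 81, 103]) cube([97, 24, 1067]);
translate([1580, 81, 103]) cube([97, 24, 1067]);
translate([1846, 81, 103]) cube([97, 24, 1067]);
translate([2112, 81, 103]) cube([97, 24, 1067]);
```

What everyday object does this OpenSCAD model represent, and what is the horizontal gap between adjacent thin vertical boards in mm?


A fence section. The picket gap is 169 mm.

Two posts, two rails, 8 pickets — a fence section. Span 2298 mm holds 8 pickets of 97 mm with 9 equal gaps: ⌊(2298 − 8·97) / 9⌋ = 169 mm.


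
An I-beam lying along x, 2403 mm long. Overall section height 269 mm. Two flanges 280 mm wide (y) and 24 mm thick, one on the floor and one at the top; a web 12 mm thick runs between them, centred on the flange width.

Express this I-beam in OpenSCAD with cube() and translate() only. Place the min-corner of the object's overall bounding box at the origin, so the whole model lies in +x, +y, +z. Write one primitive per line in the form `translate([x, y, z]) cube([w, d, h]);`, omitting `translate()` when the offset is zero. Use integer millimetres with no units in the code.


cube([2403, 280, 24]);
translate([0, 134, 24]) cube([2403, 12, 221]);
translate([0, 0, 245]) cube([2403, 280, 24]);


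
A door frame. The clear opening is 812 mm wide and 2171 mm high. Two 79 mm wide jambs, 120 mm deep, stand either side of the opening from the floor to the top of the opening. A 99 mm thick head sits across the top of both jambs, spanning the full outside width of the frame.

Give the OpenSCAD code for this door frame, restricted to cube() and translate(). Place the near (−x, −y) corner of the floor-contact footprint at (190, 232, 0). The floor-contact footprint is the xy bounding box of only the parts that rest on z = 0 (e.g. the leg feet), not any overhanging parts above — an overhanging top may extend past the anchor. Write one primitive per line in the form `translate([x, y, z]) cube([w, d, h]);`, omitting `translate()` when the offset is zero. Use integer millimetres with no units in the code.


translate([190, 232, 0]) cube([79, 120, 2171]);
translate([1081, 232, 0]) cube([79, 120, 2171]);
translate([190, 232, 2171]) cube([970, 120, 99]);


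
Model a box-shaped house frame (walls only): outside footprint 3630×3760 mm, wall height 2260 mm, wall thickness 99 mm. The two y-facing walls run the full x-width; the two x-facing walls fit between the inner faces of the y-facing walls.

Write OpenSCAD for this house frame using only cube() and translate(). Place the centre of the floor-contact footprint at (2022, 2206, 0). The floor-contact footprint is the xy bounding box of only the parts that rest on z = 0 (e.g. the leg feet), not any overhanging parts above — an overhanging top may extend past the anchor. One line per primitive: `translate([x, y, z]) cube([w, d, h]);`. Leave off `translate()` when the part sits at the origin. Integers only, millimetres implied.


translate([207, 326, 0]) cube([3630, 99, 2260]);
translate([207, 3987, 0]) cube([3630, 99, 2260]);
translate([207, 425, 0]) cube([99, 3562, 2260]);
translate([3738, 425, 0]) cube([99, 3562, 2260]);


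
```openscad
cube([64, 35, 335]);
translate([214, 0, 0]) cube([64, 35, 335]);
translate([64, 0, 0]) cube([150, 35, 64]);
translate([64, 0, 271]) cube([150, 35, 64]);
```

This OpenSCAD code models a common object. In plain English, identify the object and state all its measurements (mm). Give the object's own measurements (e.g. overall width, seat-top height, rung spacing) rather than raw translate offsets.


A rectangular picture frame lying in the x–z plane (depth along y). The opening is 150 mm wide (x) by 207 mm tall (z), surrounded by a border 64 mm wide on all four sides. The frame is 35 mm deep and is made of two full-height vertical stiles with two horizontal rails fitted between them.


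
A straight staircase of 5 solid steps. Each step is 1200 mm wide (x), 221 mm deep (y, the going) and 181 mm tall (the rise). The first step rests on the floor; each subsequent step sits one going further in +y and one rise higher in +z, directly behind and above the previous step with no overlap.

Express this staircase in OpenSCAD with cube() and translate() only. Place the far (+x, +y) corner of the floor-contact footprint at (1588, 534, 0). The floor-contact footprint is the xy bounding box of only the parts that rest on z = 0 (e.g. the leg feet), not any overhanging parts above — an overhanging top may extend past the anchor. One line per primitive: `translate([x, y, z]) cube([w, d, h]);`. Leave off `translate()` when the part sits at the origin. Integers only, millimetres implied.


translate([388, 313, 0]) cube([1200, 221, 181]);
translate([388, 534, 181]) cube([1200, 221, 181]);
translate([388, 755, 362]) cube([1200, 221, 181]);
translate([388, 976, 543]) cube([1200, 221, 181]);
translate([388, 1197, 724]) cube([1200, 221, 181]);


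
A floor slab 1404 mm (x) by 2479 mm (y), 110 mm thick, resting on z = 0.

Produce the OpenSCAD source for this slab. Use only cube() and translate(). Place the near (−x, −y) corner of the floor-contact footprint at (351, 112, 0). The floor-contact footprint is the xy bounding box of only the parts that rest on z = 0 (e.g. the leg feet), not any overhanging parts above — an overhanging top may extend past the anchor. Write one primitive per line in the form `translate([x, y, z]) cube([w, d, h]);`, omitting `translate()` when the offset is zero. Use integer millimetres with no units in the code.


translate([351, 112, 0]) cube([1404, 2479, 110]);


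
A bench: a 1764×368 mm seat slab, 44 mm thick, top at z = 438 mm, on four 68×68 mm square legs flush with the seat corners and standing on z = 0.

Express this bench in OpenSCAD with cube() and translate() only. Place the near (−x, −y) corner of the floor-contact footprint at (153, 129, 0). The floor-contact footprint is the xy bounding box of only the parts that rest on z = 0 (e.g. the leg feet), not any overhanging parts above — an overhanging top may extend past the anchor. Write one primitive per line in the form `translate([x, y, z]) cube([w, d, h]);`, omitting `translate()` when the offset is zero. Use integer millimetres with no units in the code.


translate([153, 129, 394]) cube([1764, 368, 44]);
translate([153, 129, 0]) cube([68, 68, 394]);
translate([153, 429, 0]) cube([68, 68, 394]);
translate([1849, 129, 0]) cube([68, 68, 394]);
translate([1849, 429, 0]) cube([68, 68, 394]);


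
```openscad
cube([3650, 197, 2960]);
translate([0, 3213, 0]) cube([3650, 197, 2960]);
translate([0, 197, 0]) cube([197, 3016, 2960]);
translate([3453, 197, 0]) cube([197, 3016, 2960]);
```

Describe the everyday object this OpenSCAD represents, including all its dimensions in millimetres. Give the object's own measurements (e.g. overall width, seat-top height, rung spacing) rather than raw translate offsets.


The wall frame of a small rectangular building: four walls, each 2960 mm tall and 197 mm thick, enclosing a footprint 3650 mm (x) by 3410 mm (y) outside-to-outside, with no floor or roof. The front and back walls (the −y and +y sides) span the full width; the two side walls fit between them.


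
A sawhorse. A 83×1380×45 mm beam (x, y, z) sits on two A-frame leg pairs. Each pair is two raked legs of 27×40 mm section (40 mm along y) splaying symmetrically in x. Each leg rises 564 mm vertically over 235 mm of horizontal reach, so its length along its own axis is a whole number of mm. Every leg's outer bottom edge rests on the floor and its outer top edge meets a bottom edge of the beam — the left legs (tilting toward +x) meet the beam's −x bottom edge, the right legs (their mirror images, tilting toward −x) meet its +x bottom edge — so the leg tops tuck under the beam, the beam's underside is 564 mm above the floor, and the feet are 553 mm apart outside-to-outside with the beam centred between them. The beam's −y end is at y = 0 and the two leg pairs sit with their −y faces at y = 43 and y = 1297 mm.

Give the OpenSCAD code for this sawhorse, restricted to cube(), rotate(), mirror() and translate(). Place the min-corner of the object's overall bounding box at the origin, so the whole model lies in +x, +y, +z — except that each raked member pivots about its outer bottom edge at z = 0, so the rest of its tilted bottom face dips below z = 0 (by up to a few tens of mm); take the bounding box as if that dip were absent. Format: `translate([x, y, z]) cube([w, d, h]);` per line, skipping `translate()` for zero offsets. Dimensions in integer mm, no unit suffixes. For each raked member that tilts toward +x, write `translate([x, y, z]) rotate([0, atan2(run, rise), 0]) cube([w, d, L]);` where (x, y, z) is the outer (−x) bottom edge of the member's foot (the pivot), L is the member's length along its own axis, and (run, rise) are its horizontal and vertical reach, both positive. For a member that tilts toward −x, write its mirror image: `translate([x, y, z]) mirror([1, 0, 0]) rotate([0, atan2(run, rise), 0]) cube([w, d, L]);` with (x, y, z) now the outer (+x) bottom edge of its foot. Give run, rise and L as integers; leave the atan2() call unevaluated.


translate([235, 0, 564]) cube([83, 1380, 45]);
translate([0, 43, 0]) rotate([0, atan2(235, 564), 0]) cube([27, 40, 611]);
translate([553, 43, 0]) mirror([1, 0, 0]) rotate([0, atan2(235, 564), 0]) cube([27, 40, 611]);
translate([0, 1297, 0]) rotate([0, atan2(235, 564), 0]) cube([27, 40, 611]);
translate([553, 1297, 0]) mirror([1, 0, 0]) rotate([0, atan2(235, 564), 0]) cube([27, 40, 611]);


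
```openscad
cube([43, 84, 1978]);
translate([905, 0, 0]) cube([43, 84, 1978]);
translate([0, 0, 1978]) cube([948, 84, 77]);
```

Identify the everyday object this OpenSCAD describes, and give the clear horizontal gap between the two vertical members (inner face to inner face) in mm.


A door frame. The clear opening width is 862 mm.

Two 1978 mm tall posts with a header on top — a door frame. The left jamb is 43 mm wide at x = 0; the right jamb starts at x = 905. The clear opening is 905 − 43 = 862 mm.


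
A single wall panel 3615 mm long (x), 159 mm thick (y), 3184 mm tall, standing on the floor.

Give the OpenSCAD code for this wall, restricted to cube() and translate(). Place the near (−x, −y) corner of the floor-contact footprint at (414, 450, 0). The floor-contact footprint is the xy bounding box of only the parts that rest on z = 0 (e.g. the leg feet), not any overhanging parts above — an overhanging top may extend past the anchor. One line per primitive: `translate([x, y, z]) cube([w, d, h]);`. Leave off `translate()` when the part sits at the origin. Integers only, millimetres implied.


translate([414, 450, 0]) cube([3615, 159, 3184]);


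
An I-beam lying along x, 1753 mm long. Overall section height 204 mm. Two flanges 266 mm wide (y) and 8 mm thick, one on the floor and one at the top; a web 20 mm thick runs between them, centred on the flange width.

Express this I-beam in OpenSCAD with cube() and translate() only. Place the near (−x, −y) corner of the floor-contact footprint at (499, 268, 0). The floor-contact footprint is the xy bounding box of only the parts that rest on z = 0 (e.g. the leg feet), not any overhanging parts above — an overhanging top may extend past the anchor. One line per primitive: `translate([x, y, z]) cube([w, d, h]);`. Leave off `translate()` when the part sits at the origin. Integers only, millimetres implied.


translate([499, 268, 0]) cube([1753, 266, 8]);
translate([499, 391, 8]) cube([1753, 20, 188]);
translate([499, 268, 196]) cube([1753, 266, 8]);


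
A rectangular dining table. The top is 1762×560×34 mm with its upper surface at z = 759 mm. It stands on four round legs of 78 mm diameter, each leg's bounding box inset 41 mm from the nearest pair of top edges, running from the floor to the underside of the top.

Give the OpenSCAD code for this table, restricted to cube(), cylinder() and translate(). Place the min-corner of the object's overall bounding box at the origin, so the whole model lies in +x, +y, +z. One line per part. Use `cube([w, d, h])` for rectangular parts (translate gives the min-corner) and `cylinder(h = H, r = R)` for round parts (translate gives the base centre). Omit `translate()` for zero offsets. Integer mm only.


translate([0, 0, 725]) cube([1762, 560, 34]);
translate([80, 80, 0]) cylinder(h = 725, r = 39);
translate([1682, 80, 0]) cylinder(h = 725, r = 39);
translate([80, 480, 0]) cylinder(h = 725, r = 39);
translate([1682, 480, 0]) cylinder(h = 725, r = 39);


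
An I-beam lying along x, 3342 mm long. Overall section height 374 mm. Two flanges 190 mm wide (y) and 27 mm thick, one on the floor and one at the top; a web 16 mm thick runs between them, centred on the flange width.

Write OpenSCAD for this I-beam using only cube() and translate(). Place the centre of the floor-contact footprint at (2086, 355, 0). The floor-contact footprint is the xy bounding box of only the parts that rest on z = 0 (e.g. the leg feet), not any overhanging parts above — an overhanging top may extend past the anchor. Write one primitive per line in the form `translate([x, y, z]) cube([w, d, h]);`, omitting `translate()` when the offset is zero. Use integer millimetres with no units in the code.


translate([415, 260, 0]) cube([3342, 190, 27]);
translate([415, 347, 27]) cube([3342, 16, 320]);
translate([415, 260, 347]) cube([3342, 190, 27]);


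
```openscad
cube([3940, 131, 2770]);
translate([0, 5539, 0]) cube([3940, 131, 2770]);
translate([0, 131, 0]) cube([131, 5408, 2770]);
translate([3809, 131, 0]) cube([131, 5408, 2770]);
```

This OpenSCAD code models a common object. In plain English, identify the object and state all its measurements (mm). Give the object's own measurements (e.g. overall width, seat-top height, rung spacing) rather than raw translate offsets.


The wall frame of a small rectangular building: four walls, each 2770 mm tall and 131 mm thick, enclosing a footprint 3940 mm (x) by 5670 mm (y) outside-to-outside, with no floor or roof. The front and back walls (the −y and +y sides) span the full width; the two side walls fit between them.


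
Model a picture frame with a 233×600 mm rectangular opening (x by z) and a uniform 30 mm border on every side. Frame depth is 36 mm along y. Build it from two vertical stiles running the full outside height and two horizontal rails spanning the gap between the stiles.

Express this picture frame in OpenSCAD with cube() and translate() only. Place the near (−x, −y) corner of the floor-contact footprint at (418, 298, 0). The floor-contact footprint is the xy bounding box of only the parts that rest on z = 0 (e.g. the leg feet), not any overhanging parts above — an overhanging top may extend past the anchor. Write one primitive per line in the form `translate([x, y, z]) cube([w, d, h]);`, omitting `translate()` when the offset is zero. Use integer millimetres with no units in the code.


translate([418, 298, 0]) cube([30, 36, 660]);
translate([681, 298, 0]) cube([30, 36, 660]);
translate([448, 298, 0]) cube([233, 36, 30]);
translate([448, 298, 630]) cube([233, 36, 30]);


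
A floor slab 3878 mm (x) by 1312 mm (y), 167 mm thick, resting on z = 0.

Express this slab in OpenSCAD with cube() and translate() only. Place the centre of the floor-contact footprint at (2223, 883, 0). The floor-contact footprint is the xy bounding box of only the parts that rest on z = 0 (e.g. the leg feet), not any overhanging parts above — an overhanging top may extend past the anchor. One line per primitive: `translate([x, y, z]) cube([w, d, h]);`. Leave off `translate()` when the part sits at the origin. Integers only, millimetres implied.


translate([284, 227, 0]) cube([3878, 1312, 167]);


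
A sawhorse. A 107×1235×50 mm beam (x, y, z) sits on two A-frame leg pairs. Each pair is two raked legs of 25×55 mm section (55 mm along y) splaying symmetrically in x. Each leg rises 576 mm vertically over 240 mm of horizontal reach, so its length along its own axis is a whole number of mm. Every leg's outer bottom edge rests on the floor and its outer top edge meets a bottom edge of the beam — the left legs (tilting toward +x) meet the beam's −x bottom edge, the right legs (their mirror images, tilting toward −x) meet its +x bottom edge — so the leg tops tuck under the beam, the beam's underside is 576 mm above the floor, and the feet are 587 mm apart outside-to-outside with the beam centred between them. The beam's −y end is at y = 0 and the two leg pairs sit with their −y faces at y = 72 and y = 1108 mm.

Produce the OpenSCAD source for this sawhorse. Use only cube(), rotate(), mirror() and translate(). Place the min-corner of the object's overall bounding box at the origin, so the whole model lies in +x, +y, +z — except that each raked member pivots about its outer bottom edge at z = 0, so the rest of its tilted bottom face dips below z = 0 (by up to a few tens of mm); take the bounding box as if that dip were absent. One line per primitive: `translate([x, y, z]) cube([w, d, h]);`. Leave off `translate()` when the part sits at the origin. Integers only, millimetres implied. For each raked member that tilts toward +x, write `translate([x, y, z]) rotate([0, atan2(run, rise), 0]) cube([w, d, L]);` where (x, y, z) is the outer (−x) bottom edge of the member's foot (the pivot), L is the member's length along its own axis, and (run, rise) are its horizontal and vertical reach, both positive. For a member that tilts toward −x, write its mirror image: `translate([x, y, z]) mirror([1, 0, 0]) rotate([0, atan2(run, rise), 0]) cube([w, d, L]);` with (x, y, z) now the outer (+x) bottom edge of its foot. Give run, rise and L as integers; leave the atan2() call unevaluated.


translate([240, 0, 576]) cube([107, 1235, 50]);
translate([0, 72, 0]) rotate([0, atan2(240, 576), 0]) cube([25, 55, 624]);
translate([587, 72, 0]) mirror([1, 0, 0]) rotate([0, atan2(240, 576), 0]) cube([25, 55, 624]);
translate([0, 1108, 0]) rotate([0, atan2(240, 576), 0]) cube([25, 55, 624]);
translate([587, 1108, 0]) mirror([1, 0, 0]) rotate([0, atan2(240, 576), 0]) cube([25, 55, 624]);


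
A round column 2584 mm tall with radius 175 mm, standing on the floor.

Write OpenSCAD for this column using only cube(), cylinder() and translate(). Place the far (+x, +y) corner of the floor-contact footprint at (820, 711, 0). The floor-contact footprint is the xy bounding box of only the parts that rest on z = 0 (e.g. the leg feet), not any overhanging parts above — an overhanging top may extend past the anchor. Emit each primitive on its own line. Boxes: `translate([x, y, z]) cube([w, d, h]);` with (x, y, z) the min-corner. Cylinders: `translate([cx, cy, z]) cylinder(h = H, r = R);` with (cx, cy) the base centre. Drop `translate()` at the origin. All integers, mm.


translate([645, 536, 0]) cylinder(h = 2584, r = 175);


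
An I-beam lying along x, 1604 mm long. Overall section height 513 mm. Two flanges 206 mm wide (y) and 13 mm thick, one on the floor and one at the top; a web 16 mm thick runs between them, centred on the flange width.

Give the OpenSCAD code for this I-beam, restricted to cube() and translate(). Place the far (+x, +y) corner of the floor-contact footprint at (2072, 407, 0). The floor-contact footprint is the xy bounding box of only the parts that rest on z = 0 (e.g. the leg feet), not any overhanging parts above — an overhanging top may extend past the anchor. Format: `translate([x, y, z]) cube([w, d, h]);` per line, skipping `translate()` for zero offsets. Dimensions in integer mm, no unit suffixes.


translate([468, 201, 0]) cube([1604, 206, 13]);
translate([468, 296, 13]) cube([1604, 16, 487]);
translate([468, 201, 500]) cube([1604, 206, 13]);


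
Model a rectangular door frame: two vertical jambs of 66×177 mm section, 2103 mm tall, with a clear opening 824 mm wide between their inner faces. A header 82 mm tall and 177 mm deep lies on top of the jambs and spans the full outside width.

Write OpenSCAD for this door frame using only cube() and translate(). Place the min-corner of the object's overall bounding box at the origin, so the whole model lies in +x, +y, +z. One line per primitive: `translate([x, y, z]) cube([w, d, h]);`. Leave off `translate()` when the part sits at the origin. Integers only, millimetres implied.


cube([66, 177, 2103]);
translate([890, 0, 0]) cube([66, 177, 2103]);
translate([0, 0, 2103]) cube([956, 177, 82]);


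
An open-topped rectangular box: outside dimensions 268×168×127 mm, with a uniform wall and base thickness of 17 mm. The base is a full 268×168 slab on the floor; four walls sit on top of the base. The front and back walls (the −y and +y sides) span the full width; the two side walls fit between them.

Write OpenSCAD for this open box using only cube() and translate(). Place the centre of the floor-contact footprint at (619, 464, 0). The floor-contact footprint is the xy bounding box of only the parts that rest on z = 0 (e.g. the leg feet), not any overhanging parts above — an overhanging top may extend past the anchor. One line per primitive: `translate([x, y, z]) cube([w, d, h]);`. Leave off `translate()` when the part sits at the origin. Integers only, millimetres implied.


translate([485, 380, 0]) cube([268, 168, 17]);
translate([485, 380, 17]) cube([268, 17, 110]);
translate([485, 531, 17]) cube([268, 17, 110]);
translate([485, 397, 17]) cube([17, 134, 110]);
translate([736, 397, 17]) cube([17, 134, 110]);
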